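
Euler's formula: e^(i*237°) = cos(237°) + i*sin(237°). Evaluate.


cos(237°) = -0.5446
sin(237°) = -0.8387

e^(i*237°) = -0.5446 - 0.8387i


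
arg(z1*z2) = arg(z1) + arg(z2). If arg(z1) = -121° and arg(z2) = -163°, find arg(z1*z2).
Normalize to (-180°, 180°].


arg(z1*z2) = -121° - 163° = -284°
Normalized to (-180°, 180°]: 76°

76°


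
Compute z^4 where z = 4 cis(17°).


r^4 = 4^4 = 256
n*theta = 4*17° = 68° = 68° (mod 360)
a = 256*cos(68°) = 95.8993
b = 256*sin(68°) = 237.3591

256 cis(68°) = 95.8993 + 237.3591i


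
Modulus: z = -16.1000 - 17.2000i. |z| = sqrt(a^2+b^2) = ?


|z| = sqrt((-16.1)^2 + (-17.2)^2) = sqrt(259.21 + 295.84) = sqrt(555.05) = 23.5595

|z| = 23.5595


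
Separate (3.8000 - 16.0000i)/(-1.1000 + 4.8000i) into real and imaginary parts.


Multiply by conjugate: (3.8000 - 16.0000i)(-1.1000 - 4.8000i) / ((-1.1)^2 + 4.8^2)
Numerator real = 3.8*(-1.1) - (16)*4.8 = -80.98
Numerator imag = -16*(-1.1) - 3.8*4.8 = -0.64
Denominator = 24.25
Re(z) = -80.98/24.25 = -3.3394
Im(z) = -0.64/24.25 = -0.0264

Re(z) = -3.3394, Im(z) = -0.0264


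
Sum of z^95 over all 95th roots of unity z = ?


The roots are w_k = w^k with w = e^(2*pi*i/95), and (w^k)^95 = (w^95)^k.
So S = 1 + u + u^2 + ... + u^(94) with u = w^95.
95 = 1*95 + 0, so 95 is a multiple of 95 and u = (w^95)^1 = 1.
Every one of the 95 terms equals 1: S = 95

S = 95


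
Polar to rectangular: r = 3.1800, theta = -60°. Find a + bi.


a = 3.1800*cos(-60°) = 3.1800*0.5 = 1.5900
b = 3.1800*sin(-60°) = 3.1800*(-0.86603) = -2.7540

1.5900 - 2.7540i


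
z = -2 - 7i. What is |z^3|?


|z| = sqrt(4+49) = sqrt(53) = 7.2801
|z^3| = |z|^3 = (sqrt(53))^3 = 53*sqrt(53)

|z^3| = 53*sqrt(53) ≈ 385.8458


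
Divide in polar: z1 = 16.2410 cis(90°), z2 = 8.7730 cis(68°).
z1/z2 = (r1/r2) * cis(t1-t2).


r = 16.2410 / 8.7730 = 1.8512
theta = 90° - 68° = 22° = 22° (mod 360)

1.8512 cis(22°)


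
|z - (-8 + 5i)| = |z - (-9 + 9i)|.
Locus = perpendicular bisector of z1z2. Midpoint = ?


Equal distances means the locus is the perpendicular bisector of z1 and z2.
Midpoint = ((-8+(-9))/2, (5+9)/2) = (-8.5000, 7.0000)

Perpendicular bisector through (-8.5000, 7.0000)


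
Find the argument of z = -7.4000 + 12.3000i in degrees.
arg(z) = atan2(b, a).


Re = -7.4, Im = 12.3
arg = atan2(12.3, -7.4) = 121.0322 degrees

arg(z) = 121.0322 degrees


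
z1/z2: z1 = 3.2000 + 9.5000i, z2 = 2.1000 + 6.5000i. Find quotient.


Conjugate of z2 = 2.1000 - 6.5000i
Numerator: (3.2000 + 9.5000i)(2.1000 - 6.5000i) = 68.4700 - 0.8500i
Denominator: 2.1^2 + 6.5^2 = 46.66
Result = (68.4700 - 0.8500i)/46.66

1.4674 - 0.0182i


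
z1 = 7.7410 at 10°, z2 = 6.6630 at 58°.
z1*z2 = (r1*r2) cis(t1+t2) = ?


r = 7.7410 * 6.6630 = 51.5783
theta = 10° + 58° = 68° = 68° (mod 360)

51.5783 cis(68°)


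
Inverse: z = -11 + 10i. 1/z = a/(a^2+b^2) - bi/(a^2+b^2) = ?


|z|^2 = 121+100 = 221
1/z = (-11 - 10i)/221

1/z = -0.0498 - 0.0452i


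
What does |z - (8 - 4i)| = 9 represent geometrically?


|z - z0| = r is a circle with center z0 and radius r.
Center = (8, -4), radius = 9

Circle with center (8, -4) and radius 9


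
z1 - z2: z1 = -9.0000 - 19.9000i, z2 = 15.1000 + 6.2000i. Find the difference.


Real: -9 - 15.1 = -24.1
Imag: -19.9 - 6.2 = -26.1

-24.1000 - 26.1000i


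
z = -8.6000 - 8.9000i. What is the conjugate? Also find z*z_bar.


z_bar = -8.6000 + 8.9000i
z*z_bar = (-8.6)^2 + (-8.9)^2 = 73.96 + 79.21 = 153.17

z_bar = -8.6000 + 8.9000i, z*z_bar = 153.17


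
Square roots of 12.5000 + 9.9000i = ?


|z| = sqrt(156.25+98.01) = 15.9455
sqrt((|z|+a)/2) = sqrt((15.9455+12.5)/2) = sqrt(14.2228) = 3.7713
sqrt((|z|-a)/2) = sqrt((15.9455-12.5)/2) = sqrt(1.7228) = 1.3125

±(3.7713 + 1.3125i) i.e. 3.7713 + 1.3125i and -3.7713 - 1.3125i


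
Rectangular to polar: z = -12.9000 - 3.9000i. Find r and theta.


r = sqrt(166.41+15.21) = sqrt(181.62) = 13.4766
theta = atan2(-3.9, -12.9) = -163.1786 degrees

r = 13.4766, theta = -163.1786 degrees


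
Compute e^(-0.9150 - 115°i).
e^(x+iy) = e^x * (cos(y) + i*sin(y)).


e^-0.9150 = 0.4005
cos(-115°) = -0.4226
sin(-115°) = -0.9063
Real = 0.4005*(-0.4226) = -0.1693
Imag = 0.4005*(-0.9063) = -0.3630

-0.1693 - 0.3630i


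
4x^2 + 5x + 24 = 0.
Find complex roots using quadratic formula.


disc = 5^2 - 4*4*24 = 25 - 384 = -359
sqrt(|disc|) = sqrt(359) = 18.9473
Real part = -5/(2*4) = -0.6250
Imag part = 18.9473/(2*4) = 2.3684

-0.6250 ± 2.3684i


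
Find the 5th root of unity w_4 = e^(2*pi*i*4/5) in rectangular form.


Angle = 360*4/5 = 288°
a = cos(288°) = 0.3090
b = sin(288°) = -0.9511

0.3090 - 0.9511i


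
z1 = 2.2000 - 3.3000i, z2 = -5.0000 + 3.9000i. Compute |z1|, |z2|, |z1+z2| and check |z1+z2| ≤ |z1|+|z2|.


|z1| = sqrt(2.2^2 + (-3.3)^2) = sqrt(15.73) = 3.9661
|z2| = sqrt((-5)^2 + 3.9^2) = sqrt(40.21) = 6.3411
z1+z2 = -2.8000 + 0.6000i
|z1+z2| = sqrt(8.2) = 2.8636
|z1|+|z2| = 3.9661 + 6.3411 = 10.3072

|z1+z2| = 2.8636 ≤ |z1|+|z2| = 10.3072 (verified)


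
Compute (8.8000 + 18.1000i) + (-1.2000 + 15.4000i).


Real: 8.8 - 1.2 = 7.6
Imag: 18.1 + 15.4 = 33.5

7.6000 + 33.5000i


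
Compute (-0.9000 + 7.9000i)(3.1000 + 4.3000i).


Real = -0.9*3.1 - 7.9*4.3 = -2.79 - 33.97 = -36.76
Imag = -0.9*4.3 + 3.1*7.9 = -3.87 + 24.49 = 20.62

-36.7600 + 20.6200i


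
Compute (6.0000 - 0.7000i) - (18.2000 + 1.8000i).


Real: 6 - 18.2 = -12.2
Imag: -0.7 - 1.8 = -2.5

-12.2000 - 2.5000i


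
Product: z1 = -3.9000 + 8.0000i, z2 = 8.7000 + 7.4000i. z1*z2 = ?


Real = -3.9*8.7 - 8*7.4 = -33.93 - 59.2 = -93.13
Imag = -3.9*7.4 + 8.7*8 = -28.86 + 69.6 = 40.74

-93.1300 + 40.7400i


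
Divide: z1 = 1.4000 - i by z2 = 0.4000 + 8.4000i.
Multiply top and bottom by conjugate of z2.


Conjugate of z2 = 0.4000 - 8.4000i
Numerator: (1.4000 - i)(0.4000 - 8.4000i) = -7.8400 - 12.1600i
Denominator: 0.4^2 + 8.4^2 = 70.72
Result = (-7.8400 - 12.1600i)/70.72

-0.1109 - 0.1719i


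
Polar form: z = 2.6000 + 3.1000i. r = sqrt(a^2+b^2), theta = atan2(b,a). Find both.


r = sqrt(6.76+9.61) = sqrt(16.37) = 4.0460
theta = atan2(3.1, 2.6) = 50.0131 degrees

r = 4.0460, theta = 50.0131 degrees


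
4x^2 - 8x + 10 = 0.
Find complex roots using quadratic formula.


disc = (-8)^2 - 4*4*10 = 64 - 160 = -96
sqrt(|disc|) = sqrt(96) = 9.7980
Real part = 8/(2*4) = 1.0000
Imag part = 9.7980/(2*4) = 1.2247

1.0000 ± 1.2247i


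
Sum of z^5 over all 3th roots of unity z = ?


The roots are w_k = w^k with w = e^(2*pi*i/3), and (w^k)^5 = (w^5)^k.
So S = 1 + u + u^2 + ... + u^(2) with u = w^5.
5 = 1*3 + 2, so 5 is not a multiple of 3: u = (w^3)^1 * w^2 = w^2 ≠ 1 (w is a primitive 3th root), while u^3 = (w^3)^5 = 1.
Geometric series: S = (1 - u^3)/(1 - u) = (1 - 1)/(1 - u) = 0

S = 0


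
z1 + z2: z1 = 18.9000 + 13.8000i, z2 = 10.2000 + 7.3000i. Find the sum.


Real: 18.9 + 10.2 = 29.1
Imag: 13.8 + 7.3 = 21.1

29.1000 + 21.1000i


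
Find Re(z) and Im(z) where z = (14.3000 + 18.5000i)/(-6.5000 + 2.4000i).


Multiply by conjugate: (14.3000 + 18.5000i)(-6.5000 - 2.4000i) / ((-6.5)^2 + 2.4^2)
Numerator real = 14.3*(-6.5) + 18.5*2.4 = -48.55
Numerator imag = 18.5*(-6.5) - 14.3*2.4 = -154.57
Denominator = 48.01
Re(z) = -48.55/48.01 = -1.0112
Im(z) = -154.57/48.01 = -3.2195

Re(z) = -1.0112, Im(z) = -3.2195


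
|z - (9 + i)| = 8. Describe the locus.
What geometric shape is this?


|z - z0| = r is a circle with center z0 and radius r.
Center = (9, 1), radius = 8

Circle with center (9, 1) and radius 8


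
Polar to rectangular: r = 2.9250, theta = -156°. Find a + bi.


a = 2.9250*cos(-156°) = 2.9250*(-0.91355) = -2.6721
b = 2.9250*sin(-156°) = 2.9250*(-0.40674) = -1.1897

-2.6721 - 1.1897i


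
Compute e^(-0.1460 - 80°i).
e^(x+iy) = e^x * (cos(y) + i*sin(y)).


e^-0.1460 = 0.86416
cos(-80°) = 0.17365
sin(-80°) = -0.9848
Real = 0.86416*0.17365 = 0.1501
Imag = 0.86416*(-0.9848) = -0.8510

0.1501 - 0.8510i


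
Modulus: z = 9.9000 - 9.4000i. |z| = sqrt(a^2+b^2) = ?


|z| = sqrt(9.9^2 + (-9.4)^2) = sqrt(98.01 + 88.36) = sqrt(186.37) = 13.6517

|z| = 13.6517


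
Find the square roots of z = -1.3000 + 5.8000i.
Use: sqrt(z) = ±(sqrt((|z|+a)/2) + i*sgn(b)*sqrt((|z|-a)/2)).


|z| = sqrt(1.69+33.64) = 5.9439
sqrt((|z|+a)/2) = sqrt((5.9439+(-1.3))/2) = sqrt(2.3220) = 1.5238
sqrt((|z|-a)/2) = sqrt((5.9439-(-1.3))/2) = sqrt(3.6220) = 1.9031

±(1.5238 + 1.9031i) i.e. 1.5238 + 1.9031i and -1.5238 - 1.9031i


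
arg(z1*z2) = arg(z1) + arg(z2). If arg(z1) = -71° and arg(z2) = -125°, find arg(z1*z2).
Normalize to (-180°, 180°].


arg(z1*z2) = -71° - 125° = -196°
Normalized to (-180°, 180°]: 164°

164°


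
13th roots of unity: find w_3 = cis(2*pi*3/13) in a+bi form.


Angle = 360*3/13 = 83.0769°
a = cos(83.0769°) = 0.1205
b = sin(83.0769°) = 0.9927

0.1205 + 0.9927i


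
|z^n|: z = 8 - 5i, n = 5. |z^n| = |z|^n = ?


|z| = sqrt(64+25) = sqrt(89) = 9.4340
|z^5| = |z|^5 = (sqrt(89))^5 = 89^2 * sqrt(89) = 7921*sqrt(89)

|z^5| = 7921*sqrt(89) ≈ 74726.5645


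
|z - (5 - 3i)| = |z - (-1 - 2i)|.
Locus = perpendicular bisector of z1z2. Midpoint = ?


Equal distances means the locus is the perpendicular bisector of z1 and z2.
Midpoint = ((5+(-1))/2, (-3+(-2))/2) = (2.0000, -2.5000)

Perpendicular bisector through (2.0000, -2.5000)


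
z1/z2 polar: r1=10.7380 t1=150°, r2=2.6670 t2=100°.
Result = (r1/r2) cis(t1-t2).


r = 10.7380 / 2.6670 = 4.0262
theta = 150° - 100° = 50° = 50° (mod 360)

4.0262 cis(50°)


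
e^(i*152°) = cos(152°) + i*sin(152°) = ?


cos(152°) = -0.8829
sin(152°) = 0.4695

e^(i*152°) = -0.8829 + 0.4695i


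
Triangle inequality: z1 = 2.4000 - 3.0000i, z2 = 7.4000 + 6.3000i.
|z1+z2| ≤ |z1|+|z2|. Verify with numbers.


|z1| = sqrt(2.4^2 + (-3)^2) = sqrt(14.76) = 3.8419
|z2| = sqrt(7.4^2 + 6.3^2) = sqrt(94.45) = 9.7185
z1+z2 = 9.8000 + 3.3000i
|z1+z2| = sqrt(106.93) = 10.3407
|z1|+|z2| = 3.8419 + 9.7185 = 13.5604

|z1+z2| = 10.3407 ≤ |z1|+|z2| = 13.5604 (verified)


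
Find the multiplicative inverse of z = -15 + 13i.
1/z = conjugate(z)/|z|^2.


|z|^2 = 225+169 = 394
1/z = (-15 - 13i)/394

1/z = -0.0381 - 0.0330i


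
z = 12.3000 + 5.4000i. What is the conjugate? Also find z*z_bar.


z_bar = 12.3000 - 5.4000i
z*z_bar = 12.3^2 + 5.4^2 = 151.29 + 29.16 = 180.45

z_bar = 12.3000 - 5.4000i, z*z_bar = 180.45


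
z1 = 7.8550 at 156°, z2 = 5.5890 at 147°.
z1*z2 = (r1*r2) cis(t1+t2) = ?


r = 7.8550 * 5.5890 = 43.9016
theta = 156° + 147° = 303° = 303° (mod 360)

43.9016 cis(303°)


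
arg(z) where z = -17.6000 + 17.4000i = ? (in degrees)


Re = -17.6, Im = 17.4
arg = atan2(17.4, -17.6) = 135.3274 degrees

arg(z) = 135.3274 degrees


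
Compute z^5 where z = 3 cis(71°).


r^5 = 3^5 = 243
n*theta = 5*71° = 355° = 355° (mod 360)
a = 243*cos(355°) = 242.0753
b = 243*sin(355°) = -21.1788

243 cis(355°) = 242.0753 - 21.1788i


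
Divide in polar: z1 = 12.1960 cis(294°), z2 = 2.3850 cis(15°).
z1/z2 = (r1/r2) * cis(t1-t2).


r = 12.1960 / 2.3850 = 5.1136
theta = 294° - 15° = 279° = 279° (mod 360)

5.1136 cis(279°)


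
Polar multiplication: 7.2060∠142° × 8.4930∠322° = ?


r = 7.2060 * 8.4930 = 61.2006
theta = 142° + 322° = 464° = 104° (mod 360)

61.2006 cis(104°)


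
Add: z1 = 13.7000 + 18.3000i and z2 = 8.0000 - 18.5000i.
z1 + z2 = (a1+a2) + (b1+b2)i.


Real: 13.7 + 8 = 21.7
Imag: 18.3 - 18.5 = -0.2

21.7000 - 0.2000i


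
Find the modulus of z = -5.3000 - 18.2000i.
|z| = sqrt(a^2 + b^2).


|z| = sqrt((-5.3)^2 + (-18.2)^2) = sqrt(28.09 + 331.24) = sqrt(359.33) = 18.9560

|z| = 18.9560


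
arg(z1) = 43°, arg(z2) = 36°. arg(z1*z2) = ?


arg(z1*z2) = 43° + 36° = 79°
Normalized to (-180°, 180°]: 79°

79°


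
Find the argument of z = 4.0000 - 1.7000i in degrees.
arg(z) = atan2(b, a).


Re = 4, Im = -1.7
arg = atan2(-1.7, 4) = -23.0255 degrees

arg(z) = -23.0255 degrees


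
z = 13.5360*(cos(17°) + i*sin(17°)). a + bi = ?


a = 13.5360*cos(17°) = 13.5360*0.9563 = 12.9445
b = 13.5360*sin(17°) = 13.5360*0.29237 = 3.9575

12.9445 + 3.9575i


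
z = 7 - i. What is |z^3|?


|z| = sqrt(49+1) = sqrt(50) = 7.0711
|z^3| = |z|^3 = (sqrt(50))^3 = 50*sqrt(50)

|z^3| = 50*sqrt(50) ≈ 353.5534


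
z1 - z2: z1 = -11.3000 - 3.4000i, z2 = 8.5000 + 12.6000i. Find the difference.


Real: -11.3 - 8.5 = -19.8
Imag: -3.4 - 12.6 = -16

-19.8000 - 16.0000i


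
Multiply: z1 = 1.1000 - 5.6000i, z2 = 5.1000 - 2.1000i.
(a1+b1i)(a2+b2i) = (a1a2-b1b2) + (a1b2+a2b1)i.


Real = 1.1*5.1 - (-5.6)*(-2.1) = 5.61 - 11.76 = -6.15
Imag = 1.1*(-2.1) + 5.1*(-5.6) = -2.31 - (28.56) = -30.87

-6.1500 - 30.8700i


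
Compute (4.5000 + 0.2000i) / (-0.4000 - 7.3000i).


Conjugate of z2 = -0.4000 + 7.3000i
Numerator: (4.5000 + 0.2000i)(-0.4000 + 7.3000i) = -3.2600 + 32.7700i
Denominator: (-0.4)^2 + (-7.3)^2 = 53.45
Result = (-3.2600 + 32.7700i)/53.45

-0.0610 + 0.6131i


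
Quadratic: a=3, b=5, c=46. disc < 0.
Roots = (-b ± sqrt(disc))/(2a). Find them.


disc = 5^2 - 4*3*46 = 25 - 552 = -527
sqrt(|disc|) = sqrt(527) = 22.9565
Real part = -5/(2*3) = -0.8333
Imag part = 22.9565/(2*3) = 3.8261

-0.8333 ± 3.8261i


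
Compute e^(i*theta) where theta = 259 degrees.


cos(259°) = -0.1908
sin(259°) = -0.9816

e^(i*259°) = -0.1908 - 0.9816i


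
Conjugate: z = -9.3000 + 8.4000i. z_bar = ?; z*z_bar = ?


z_bar = -9.3000 - 8.4000i
z*z_bar = (-9.3)^2 + 8.4^2 = 86.49 + 70.56 = 157.05

z_bar = -9.3000 - 8.4000i, z*z_bar = 157.05


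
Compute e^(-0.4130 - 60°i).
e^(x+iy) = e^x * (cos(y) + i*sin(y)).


e^-0.4130 = 0.66166
cos(-60°) = 0.5
sin(-60°) = -0.866
Real = 0.66166*0.5 = 0.3308
Imag = 0.66166*(-0.866) = -0.5730

0.3308 - 0.5730i


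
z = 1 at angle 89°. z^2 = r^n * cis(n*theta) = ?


r^2 = 1^2 = 1
n*theta = 2*89° = 178° = 178° (mod 360)
a = 1*cos(178°) = -0.9994
b = 1*sin(178°) = 0.0349

1 cis(178°) = -0.9994 + 0.0349i


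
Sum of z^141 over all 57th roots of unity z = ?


The roots are w_k = w^k with w = e^(2*pi*i/57), and (w^k)^141 = (w^141)^k.
So S = 1 + u + u^2 + ... + u^(56) with u = w^141.
141 = 2*57 + 27, so 141 is not a multiple of 57: u = (w^57)^2 * w^27 = w^27 ≠ 1 (w is a primitive 57th root), while u^57 = (w^57)^141 = 1.
Geometric series: S = (1 - u^57)/(1 - u) = (1 - 1)/(1 - u) = 0

S = 0


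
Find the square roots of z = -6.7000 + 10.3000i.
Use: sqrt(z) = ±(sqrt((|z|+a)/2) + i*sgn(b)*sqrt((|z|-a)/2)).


|z| = sqrt(44.89+106.09) = 12.2874
sqrt((|z|+a)/2) = sqrt((12.2874+(-6.7))/2) = sqrt(2.7937) = 1.6714
sqrt((|z|-a)/2) = sqrt((12.2874-(-6.7))/2) = sqrt(9.4937) = 3.0812

±(1.6714 + 3.0812i) i.e. 1.6714 + 3.0812i and -1.6714 - 3.0812i


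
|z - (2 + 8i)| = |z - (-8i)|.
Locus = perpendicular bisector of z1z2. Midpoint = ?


Equal distances means the locus is the perpendicular bisector of z1 and z2.
Midpoint = ((2+0)/2, (8+(-8))/2) = (1.0000, 0)

Perpendicular bisector through (1.0000, 0)


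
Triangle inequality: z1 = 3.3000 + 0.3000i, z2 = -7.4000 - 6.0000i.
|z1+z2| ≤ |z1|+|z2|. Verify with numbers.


|z1| = sqrt(3.3^2 + 0.3^2) = sqrt(10.98) = 3.3136
|z2| = sqrt((-7.4)^2 + (-6)^2) = sqrt(90.76) = 9.5268
z1+z2 = -4.1000 - 5.7000i
|z1+z2| = sqrt(49.3) = 7.0214
|z1|+|z2| = 3.3136 + 9.5268 = 12.8404

|z1+z2| = 7.0214 ≤ |z1|+|z2| = 12.8404 (verified)


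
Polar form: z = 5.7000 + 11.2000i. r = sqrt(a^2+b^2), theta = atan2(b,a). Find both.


r = sqrt(32.49+125.44) = sqrt(157.93) = 12.5670
theta = atan2(11.2, 5.7) = 63.0272 degrees

r = 12.5670, theta = 63.0272 degrees


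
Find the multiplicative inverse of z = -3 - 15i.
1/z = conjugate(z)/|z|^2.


|z|^2 = 9+225 = 234
1/z = (-3 + 15i)/234

1/z = -0.0128 + 0.0641i


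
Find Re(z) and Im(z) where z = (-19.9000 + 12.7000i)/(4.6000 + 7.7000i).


Multiply by conjugate: (-19.9000 + 12.7000i)(4.6000 - 7.7000i) / (4.6^2 + 7.7^2)
Numerator real = -19.9*4.6 + 12.7*7.7 = 6.25
Numerator imag = 12.7*4.6 - (-19.9)*7.7 = 211.65
Denominator = 80.45
Re(z) = 6.25/80.45 = 0.0777
Im(z) = 211.65/80.45 = 2.6308

Re(z) = 0.0777, Im(z) = 2.6308


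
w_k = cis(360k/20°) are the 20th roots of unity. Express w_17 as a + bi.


Angle = 360*17/20 = 306°
a = cos(306°) = 0.5878
b = sin(306°) = -0.8090

0.5878 - 0.8090i


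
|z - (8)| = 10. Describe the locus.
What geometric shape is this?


|z - z0| = r is a circle with center z0 and radius r.
Center = (8, 0), radius = 10

Circle with center (8, 0) and radius 10


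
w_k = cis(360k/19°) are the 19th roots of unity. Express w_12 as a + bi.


Angle = 360*12/19 = 227.3684°
a = cos(227.3684°) = -0.6773
b = sin(227.3684°) = -0.7357

-0.6773 - 0.7357i


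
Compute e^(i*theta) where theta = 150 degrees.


cos(150°) = -0.8660
sin(150°) = 0.5000

e^(i*150°) = -0.8660 + 0.5000i


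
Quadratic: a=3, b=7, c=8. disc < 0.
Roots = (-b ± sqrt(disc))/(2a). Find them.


disc = 7^2 - 4*3*8 = 49 - 96 = -47
sqrt(|disc|) = sqrt(47) = 6.8557
Real part = -7/(2*3) = -1.1667
Imag part = 6.8557/(2*3) = 1.1426

-1.1667 ± 1.1426i


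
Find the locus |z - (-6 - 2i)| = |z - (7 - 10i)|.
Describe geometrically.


Equal distances means the locus is the perpendicular bisector of z1 and z2.
Midpoint = ((-6+7)/2, (-2+(-10))/2) = (0.5000, -6.0000)

Perpendicular bisector through (0.5000, -6.0000)


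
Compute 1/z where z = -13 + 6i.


|z|^2 = 169+36 = 205
1/z = (-13 - 6i)/205

1/z = -0.0634 - 0.0293i


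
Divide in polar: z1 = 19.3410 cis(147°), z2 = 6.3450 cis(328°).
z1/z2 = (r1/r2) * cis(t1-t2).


r = 19.3410 / 6.3450 = 3.0482
theta = 147° - 328° = -181° = 179° (mod 360)

3.0482 cis(179°)


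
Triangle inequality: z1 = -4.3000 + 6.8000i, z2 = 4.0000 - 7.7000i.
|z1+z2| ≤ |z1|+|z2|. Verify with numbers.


|z1| = sqrt((-4.3)^2 + 6.8^2) = sqrt(64.73) = 8.0455
|z2| = sqrt(4^2 + (-7.7)^2) = sqrt(75.29) = 8.6770
z1+z2 = -0.3000 - 0.9000i
|z1+z2| = sqrt(0.9) = 0.9487
|z1|+|z2| = 8.0455 + 8.6770 = 16.7225

|z1+z2| = 0.9487 ≤ |z1|+|z2| = 16.7225 (verified)


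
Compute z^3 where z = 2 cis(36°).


r^3 = 2^3 = 8
n*theta = 3*36° = 108° = 108° (mod 360)
a = 8*cos(108°) = -2.4721
b = 8*sin(108°) = 7.6085

8 cis(108°) = -2.4721 + 7.6085i


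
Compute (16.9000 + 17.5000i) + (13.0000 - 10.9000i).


Real: 16.9 + 13 = 29.9
Imag: 17.5 - 10.9 = 6.6

29.9000 + 6.6000i


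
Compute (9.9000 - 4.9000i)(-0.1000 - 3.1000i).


Real = 9.9*(-0.1) - (-4.9)*(-3.1) = -0.99 - 15.19 = -16.18
Imag = 9.9*(-3.1) - (0.1)*(-4.9) = -30.69 + 0.49 = -30.2

-16.1800 - 30.2000i


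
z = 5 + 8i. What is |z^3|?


|z| = sqrt(25+64) = sqrt(89) = 9.4340
|z^3| = |z|^3 = (sqrt(89))^3 = 89*sqrt(89)

|z^3| = 89*sqrt(89) ≈ 839.6243


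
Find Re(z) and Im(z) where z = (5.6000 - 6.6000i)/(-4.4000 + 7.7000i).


Multiply by conjugate: (5.6000 - 6.6000i)(-4.4000 - 7.7000i) / ((-4.4)^2 + 7.7^2)
Numerator real = 5.6*(-4.4) - (6.6)*7.7 = -75.46
Numerator imag = -6.6*(-4.4) - 5.6*7.7 = -14.08
Denominator = 78.65
Re(z) = -75.46/78.65 = -0.9594
Im(z) = -14.08/78.65 = -0.1790

Re(z) = -0.9594, Im(z) = -0.1790


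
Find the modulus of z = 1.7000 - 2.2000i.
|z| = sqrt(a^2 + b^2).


|z| = sqrt(1.7^2 + (-2.2)^2) = sqrt(2.89 + 4.84) = sqrt(7.73) = 2.7803

|z| = 2.7803


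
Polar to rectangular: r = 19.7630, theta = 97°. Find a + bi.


a = 19.7630*cos(97°) = 19.7630*(-0.12187) = -2.4085
b = 19.7630*sin(97°) = 19.7630*0.992546 = 19.6157

-2.4085 + 19.6157i


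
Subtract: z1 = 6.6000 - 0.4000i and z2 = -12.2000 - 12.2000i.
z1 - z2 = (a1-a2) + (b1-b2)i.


Real: 6.6 + 12.2 = 18.8
Imag: -0.4 + 12.2 = 11.8

18.8000 + 11.8000i


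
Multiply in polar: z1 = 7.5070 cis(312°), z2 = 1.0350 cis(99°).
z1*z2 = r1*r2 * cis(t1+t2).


r = 7.5070 * 1.0350 = 7.7697
theta = 312° + 99° = 411° = 51° (mod 360)

7.7697 cis(51°)


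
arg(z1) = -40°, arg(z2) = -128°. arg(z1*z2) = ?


arg(z1*z2) = -40° - 128° = -168°
Normalized to (-180°, 180°]: -168°

-168°


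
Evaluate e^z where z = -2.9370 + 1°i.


e^-2.9370 = 0.0530
cos(1°) = 0.9998
sin(1°) = 0.0175
Real = 0.0530*0.9998 = 0.0530
Imag = 0.0530*0.0175 = 0.0009

0.0530 + 0.0009i


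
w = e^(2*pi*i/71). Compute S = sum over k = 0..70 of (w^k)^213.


The roots are w_k = w^k with w = e^(2*pi*i/71), and (w^k)^213 = (w^213)^k.
So S = 1 + u + u^2 + ... + u^(70) with u = w^213.
213 = 3*71 + 0, so 213 is a multiple of 71 and u = (w^71)^3 = 1.
Every one of the 71 terms equals 1: S = 71

S = 71


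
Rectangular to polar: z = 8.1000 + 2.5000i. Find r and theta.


r = sqrt(65.61+6.25) = sqrt(71.86) = 8.4770
theta = atan2(2.5, 8.1) = 17.1524 degrees

r = 8.4770, theta = 17.1524 degrees


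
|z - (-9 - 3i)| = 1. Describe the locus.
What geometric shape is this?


|z - z0| = r is a circle with center z0 and radius r.
Center = (-9, -3), radius = 1

Circle with center (-9, -3) and radius 1


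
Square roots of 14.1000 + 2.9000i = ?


|z| = sqrt(198.81+8.41) = 14.3951
sqrt((|z|+a)/2) = sqrt((14.3951+14.1)/2) = sqrt(14.2476) = 3.7746
sqrt((|z|-a)/2) = sqrt((14.3951-14.1)/2) = sqrt(0.1476) = 0.3841

±(3.7746 + 0.3841i) i.e. 3.7746 + 0.3841i and -3.7746 - 0.3841i


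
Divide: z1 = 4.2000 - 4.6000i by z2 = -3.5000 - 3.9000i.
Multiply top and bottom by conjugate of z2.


Conjugate of z2 = -3.5000 + 3.9000i
Numerator: (4.2000 - 4.6000i)(-3.5000 + 3.9000i) = 3.2400 + 32.4800i
Denominator: (-3.5)^2 + (-3.9)^2 = 27.46
Result = (3.2400 + 32.4800i)/27.46

0.1180 + 1.1828i


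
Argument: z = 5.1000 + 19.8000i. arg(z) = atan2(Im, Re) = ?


Re = 5.1, Im = 19.8
arg = atan2(19.8, 5.1) = 75.5560 degrees

arg(z) = 75.5560 degrees


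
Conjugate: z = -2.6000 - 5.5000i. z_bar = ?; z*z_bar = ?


z_bar = -2.6000 + 5.5000i
z*z_bar = (-2.6)^2 + (-5.5)^2 = 6.76 + 30.25 = 37.01

z_bar = -2.6000 + 5.5000i, z*z_bar = 37.01


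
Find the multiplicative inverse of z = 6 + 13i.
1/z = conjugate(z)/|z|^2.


|z|^2 = 36+169 = 205
1/z = (6 - 13i)/205

1/z = 0.0293 - 0.0634i


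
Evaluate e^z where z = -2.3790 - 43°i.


e^-2.3790 = 0.09264
cos(-43°) = 0.7314
sin(-43°) = -0.682
Real = 0.09264*0.7314 = 0.0678
Imag = 0.09264*(-0.682) = -0.0632

0.0678 - 0.0632i


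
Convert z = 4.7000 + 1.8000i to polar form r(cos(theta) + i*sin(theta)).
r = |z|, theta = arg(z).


r = sqrt(22.09+3.24) = sqrt(25.33) = 5.0329
theta = atan2(1.8, 4.7) = 20.9558 degrees

r = 5.0329, theta = 20.9558 degrees


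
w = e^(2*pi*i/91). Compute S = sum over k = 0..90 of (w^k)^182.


The roots are w_k = w^k with w = e^(2*pi*i/91), and (w^k)^182 = (w^182)^k.
So S = 1 + u + u^2 + ... + u^(90) with u = w^182.
182 = 2*91 + 0, so 182 is a multiple of 91 and u = (w^91)^2 = 1.
Every one of the 91 terms equals 1: S = 91

S = 91


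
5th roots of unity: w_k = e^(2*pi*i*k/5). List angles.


The 5th roots of unity are cis(360k/5°) for k=0..4
Angle step = 360/5 = 72°
Primitive root: cis(72°)
Primitive root = 0.3090 + 0.9511i

5 roots at angles: 0°, 72°, 144°, 216°, 288°


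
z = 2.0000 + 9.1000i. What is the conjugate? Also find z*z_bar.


z_bar = 2.0000 - 9.1000i
z*z_bar = 2^2 + 9.1^2 = 4 + 82.81 = 86.81

z_bar = 2.0000 - 9.1000i, z*z_bar = 86.81


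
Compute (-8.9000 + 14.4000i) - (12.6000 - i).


Real: -8.9 - 12.6 = -21.5
Imag: 14.4 + 1 = 15.4

-21.5000 + 15.4000i


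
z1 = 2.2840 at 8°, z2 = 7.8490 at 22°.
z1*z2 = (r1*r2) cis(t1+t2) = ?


r = 2.2840 * 7.8490 = 17.9271
theta = 8° + 22° = 30° = 30° (mod 360)

17.9271 cis(30°)


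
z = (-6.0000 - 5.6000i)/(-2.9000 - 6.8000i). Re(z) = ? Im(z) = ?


Multiply by conjugate: (-6.0000 - 5.6000i)(-2.9000 + 6.8000i) / ((-2.9)^2 + (-6.8)^2)
Numerator real = -6*(-2.9) - (5.6)*(-6.8) = 55.48
Numerator imag = -5.6*(-2.9) - (-6)*(-6.8) = -24.56
Denominator = 54.65
Re(z) = 55.48/54.65 = 1.0152
Im(z) = -24.56/54.65 = -0.4494

Re(z) = 1.0152, Im(z) = -0.4494


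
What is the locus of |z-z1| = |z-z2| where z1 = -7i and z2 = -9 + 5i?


Equal distances means the locus is the perpendicular bisector of z1 and z2.
Midpoint = ((0+(-9))/2, (-7+5)/2) = (-4.5000, -1.0000)

Perpendicular bisector through (-4.5000, -1.0000)


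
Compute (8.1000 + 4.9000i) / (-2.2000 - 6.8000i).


Conjugate of z2 = -2.2000 + 6.8000i
Numerator: (8.1000 + 4.9000i)(-2.2000 + 6.8000i) = -51.1400 + 44.3000i
Denominator: (-2.2)^2 + (-6.8)^2 = 51.08
Result = (-51.1400 + 44.3000i)/51.08

-1.0012 + 0.8673i


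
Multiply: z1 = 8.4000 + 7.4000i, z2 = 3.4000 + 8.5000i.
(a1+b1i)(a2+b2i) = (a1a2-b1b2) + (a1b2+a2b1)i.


Real = 8.4*3.4 - 7.4*8.5 = 28.56 - 62.9 = -34.34
Imag = 8.4*8.5 + 3.4*7.4 = 71.4 + 25.16 = 96.56

-34.3400 + 96.5600i


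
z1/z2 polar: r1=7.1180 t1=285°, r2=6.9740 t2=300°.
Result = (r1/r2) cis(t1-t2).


r = 7.1180 / 6.9740 = 1.0206
theta = 285° - 300° = -15° = 345° (mod 360)

1.0206 cis(345°)


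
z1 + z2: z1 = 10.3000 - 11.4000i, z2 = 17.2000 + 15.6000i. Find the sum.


Real: 10.3 + 17.2 = 27.5
Imag: -11.4 + 15.6 = 4.2

27.5000 + 4.2000i


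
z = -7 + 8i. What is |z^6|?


|z| = sqrt(49+64) = sqrt(113) = 10.6301
|z^6| = |z|^6 = (sqrt(113))^6 = 113^3 = 1442897

|z^6| = 1442897


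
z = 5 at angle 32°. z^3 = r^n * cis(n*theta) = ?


r^3 = 5^3 = 125
n*theta = 3*32° = 96° = 96° (mod 360)
a = 125*cos(96°) = -13.0661
b = 125*sin(96°) = 124.3152

125 cis(96°) = -13.0661 + 124.3152i


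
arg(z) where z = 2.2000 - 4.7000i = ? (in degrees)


Re = 2.2, Im = -4.7
arg = atan2(-4.7, 2.2) = -64.9164 degrees

arg(z) = -64.9164 degrees


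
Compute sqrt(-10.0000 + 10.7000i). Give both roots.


|z| = sqrt(100+114.49) = 14.6455
sqrt((|z|+a)/2) = sqrt((14.6455+(-10))/2) = sqrt(2.3227) = 1.5241
sqrt((|z|-a)/2) = sqrt((14.6455-(-10))/2) = sqrt(12.3227) = 3.5104

±(1.5241 + 3.5104i) i.e. 1.5241 + 3.5104i and -1.5241 - 3.5104i


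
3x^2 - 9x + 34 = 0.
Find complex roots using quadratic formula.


disc = (-9)^2 - 4*3*34 = 81 - 408 = -327
sqrt(|disc|) = sqrt(327) = 18.0831
Real part = 9/(2*3) = 1.5000
Imag part = 18.0831/(2*3) = 3.0139

1.5000 ± 3.0139i


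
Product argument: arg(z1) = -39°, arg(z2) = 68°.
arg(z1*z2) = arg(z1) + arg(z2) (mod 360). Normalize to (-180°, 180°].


arg(z1*z2) = -39° + 68° = 29°
Normalized to (-180°, 180°]: 29°

29°


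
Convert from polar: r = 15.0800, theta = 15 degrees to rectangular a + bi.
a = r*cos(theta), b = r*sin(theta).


a = 15.0800*cos(15°) = 15.0800*0.96593 = 14.5662
b = 15.0800*sin(15°) = 15.0800*0.25882 = 3.9030

14.5662 + 3.9030i


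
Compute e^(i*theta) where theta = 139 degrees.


cos(139°) = -0.7547
sin(139°) = 0.6561

e^(i*139°) = -0.7547 + 0.6561i


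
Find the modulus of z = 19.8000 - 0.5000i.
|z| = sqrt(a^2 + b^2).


|z| = sqrt(19.8^2 + (-0.5)^2) = sqrt(392.04 + 0.25) = sqrt(392.29) = 19.8063

|z| = 19.8063


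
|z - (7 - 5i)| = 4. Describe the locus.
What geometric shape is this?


|z - z0| = r is a circle with center z0 and radius r.
Center = (7, -5), radius = 4

Circle with center (7, -5) and radius 4


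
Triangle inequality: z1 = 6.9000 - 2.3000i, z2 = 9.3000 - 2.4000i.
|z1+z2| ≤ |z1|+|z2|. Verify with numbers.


|z1| = sqrt(6.9^2 + (-2.3)^2) = sqrt(52.9) = 7.2732
|z2| = sqrt(9.3^2 + (-2.4)^2) = sqrt(92.25) = 9.6047
z1+z2 = 16.2000 - 4.7000i
|z1+z2| = sqrt(284.53) = 16.8680
|z1|+|z2| = 7.2732 + 9.6047 = 16.8779

|z1+z2| = 16.8680 ≤ |z1|+|z2| = 16.8779 (verified)


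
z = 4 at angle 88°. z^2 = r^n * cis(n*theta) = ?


r^2 = 4^2 = 16
n*theta = 2*88° = 176° = 176° (mod 360)
a = 16*cos(176°) = -15.9610
b = 16*sin(176°) = 1.1161

16 cis(176°) = -15.9610 + 1.1161i


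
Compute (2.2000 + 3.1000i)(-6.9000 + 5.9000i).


Real = 2.2*(-6.9) - 3.1*5.9 = -15.18 - 18.29 = -33.47
Imag = 2.2*5.9 - (6.9)*3.1 = 12.98 - (21.39) = -8.41

-33.4700 - 8.4100i


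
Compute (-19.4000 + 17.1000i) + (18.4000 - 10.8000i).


Real: -19.4 + 18.4 = -1
Imag: 17.1 - 10.8 = 6.3

-1.0000 + 6.3000i


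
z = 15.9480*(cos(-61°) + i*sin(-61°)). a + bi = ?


a = 15.9480*cos(-61°) = 15.9480*0.48481 = 7.7317
b = 15.9480*sin(-61°) = 15.9480*(-0.87462) = -13.9484

7.7317 - 13.9484i


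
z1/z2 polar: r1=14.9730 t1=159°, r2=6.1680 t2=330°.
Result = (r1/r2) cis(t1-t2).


r = 14.9730 / 6.1680 = 2.4275
theta = 159° - 330° = -171° = 189° (mod 360)

2.4275 cis(189°)


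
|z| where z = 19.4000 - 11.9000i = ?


|z| = sqrt(19.4^2 + (-11.9)^2) = sqrt(376.36 + 141.61) = sqrt(517.97) = 22.7590

|z| = 22.7590


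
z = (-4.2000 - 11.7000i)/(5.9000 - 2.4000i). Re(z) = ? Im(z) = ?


Multiply by conjugate: (-4.2000 - 11.7000i)(5.9000 + 2.4000i) / (5.9^2 + (-2.4)^2)
Numerator real = -4.2*5.9 - (11.7)*(-2.4) = 3.3
Numerator imag = -11.7*5.9 - (-4.2)*(-2.4) = -79.11
Denominator = 40.57
Re(z) = 3.3/40.57 = 0.0813
Im(z) = -79.11/40.57 = -1.9500

Re(z) = 0.0813, Im(z) = -1.9500


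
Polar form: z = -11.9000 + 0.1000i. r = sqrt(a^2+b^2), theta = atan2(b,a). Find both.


r = sqrt(141.61+0.01) = sqrt(141.62) = 11.9004
theta = atan2(0.1, -11.9) = 179.5185 degrees

r = 11.9004, theta = 179.5185 degrees


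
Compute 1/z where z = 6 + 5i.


|z|^2 = 36+25 = 61
1/z = (6 - 5i)/61

1/z = 0.0984 - 0.0820i


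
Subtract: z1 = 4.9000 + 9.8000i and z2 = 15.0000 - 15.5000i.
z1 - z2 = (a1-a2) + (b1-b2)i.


Real: 4.9 - 15 = -10.1
Imag: 9.8 + 15.5 = 25.3

-10.1000 + 25.3000i


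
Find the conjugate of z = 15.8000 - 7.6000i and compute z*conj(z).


z_bar = 15.8000 + 7.6000i
z*z_bar = 15.8^2 + (-7.6)^2 = 249.64 + 57.76 = 307.4

z_bar = 15.8000 + 7.6000i, z*z_bar = 307.4


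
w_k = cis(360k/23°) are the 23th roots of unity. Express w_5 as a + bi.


Angle = 360*5/23 = 78.2609°
a = cos(78.2609°) = 0.2035
b = sin(78.2609°) = 0.9791

0.2035 + 0.9791i


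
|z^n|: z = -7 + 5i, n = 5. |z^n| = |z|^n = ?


|z| = sqrt(49+25) = sqrt(74) = 8.6023
|z^5| = |z|^5 = (sqrt(74))^5 = 74^2 * sqrt(74) = 5476*sqrt(74)

|z^5| = 5476*sqrt(74) ≈ 47106.3332


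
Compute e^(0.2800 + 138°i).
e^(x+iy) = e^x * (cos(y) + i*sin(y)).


e^0.2800 = 1.3231
cos(138°) = -0.743145
sin(138°) = 0.6691
Real = 1.3231*(-0.743145) = -0.9833
Imag = 1.3231*0.6691 = 0.8853

-0.9833 + 0.8853i


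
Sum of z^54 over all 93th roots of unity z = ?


The roots are w_k = w^k with w = e^(2*pi*i/93), and (w^k)^54 = (w^54)^k.
So S = 1 + u + u^2 + ... + u^(92) with u = w^54.
54 = 0*93 + 54, so 54 is not a multiple of 93: u = w^54 ≠ 1 (w is a primitive 93th root), while u^93 = (w^93)^54 = 1.
Geometric series: S = (1 - u^93)/(1 - u) = (1 - 1)/(1 - u) = 0

S = 0


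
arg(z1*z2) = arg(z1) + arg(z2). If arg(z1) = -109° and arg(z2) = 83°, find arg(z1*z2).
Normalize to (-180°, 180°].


arg(z1*z2) = -109° + 83° = -26°
Normalized to (-180°, 180°]: -26°

-26°


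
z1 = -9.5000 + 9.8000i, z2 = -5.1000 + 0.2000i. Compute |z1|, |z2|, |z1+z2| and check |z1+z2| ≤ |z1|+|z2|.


|z1| = sqrt((-9.5)^2 + 9.8^2) = sqrt(186.29) = 13.6488
|z2| = sqrt((-5.1)^2 + 0.2^2) = sqrt(26.05) = 5.1039
z1+z2 = -14.6000 + 10.0000i
|z1+z2| = sqrt(313.16) = 17.6963
|z1|+|z2| = 13.6488 + 5.1039 = 18.7527

|z1+z2| = 17.6963 ≤ |z1|+|z2| = 18.7527 (verified)


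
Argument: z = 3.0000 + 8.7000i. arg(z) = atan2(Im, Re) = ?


Re = 3, Im = 8.7
arg = atan2(8.7, 3) = 70.9744 degrees

arg(z) = 70.9744 degrees


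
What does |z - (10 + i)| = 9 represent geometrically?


|z - z0| = r is a circle with center z0 and radius r.
Center = (10, 1), radius = 9

Circle with center (10, 1) and radius 9


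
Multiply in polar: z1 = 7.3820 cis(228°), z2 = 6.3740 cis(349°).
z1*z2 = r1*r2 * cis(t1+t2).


r = 7.3820 * 6.3740 = 47.0529
theta = 228° + 349° = 577° = 217° (mod 360)

47.0529 cis(217°)


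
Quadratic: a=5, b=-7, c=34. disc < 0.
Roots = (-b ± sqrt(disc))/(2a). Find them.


disc = (-7)^2 - 4*5*34 = 49 - 680 = -631
sqrt(|disc|) = sqrt(631) = 25.1197
Real part = 7/(2*5) = 0.7000
Imag part = 25.1197/(2*5) = 2.5120

0.7000 ± 2.5120i


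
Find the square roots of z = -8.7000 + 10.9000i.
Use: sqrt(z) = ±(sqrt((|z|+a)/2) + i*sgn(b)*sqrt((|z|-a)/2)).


|z| = sqrt(75.69+118.81) = 13.9463
sqrt((|z|+a)/2) = sqrt((13.9463+(-8.7))/2) = sqrt(2.6232) = 1.6196
sqrt((|z|-a)/2) = sqrt((13.9463-(-8.7))/2) = sqrt(11.3232) = 3.3650

±(1.6196 + 3.3650i) i.e. 1.6196 + 3.3650i and -1.6196 - 3.3650i


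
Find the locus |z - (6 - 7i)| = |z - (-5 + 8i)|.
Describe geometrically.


Equal distances means the locus is the perpendicular bisector of z1 and z2.
Midpoint = ((6+(-5))/2, (-7+8)/2) = (0.5000, 0.5000)

Perpendicular bisector through (0.5000, 0.5000)


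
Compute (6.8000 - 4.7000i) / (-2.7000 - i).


Conjugate of z2 = -2.7000 + i
Numerator: (6.8000 - 4.7000i)(-2.7000 + i) = -13.6600 + 19.4900i
Denominator: (-2.7)^2 + (-1)^2 = 8.29
Result = (-13.6600 + 19.4900i)/8.29

-1.6478 + 2.3510i


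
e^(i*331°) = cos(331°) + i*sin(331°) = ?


cos(331°) = 0.8746
sin(331°) = -0.4848

e^(i*331°) = 0.8746 - 0.4848i


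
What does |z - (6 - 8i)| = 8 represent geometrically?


|z - z0| = r is a circle with center z0 and radius r.
Center = (6, -8), radius = 8

Circle with center (6, -8) and radius 8


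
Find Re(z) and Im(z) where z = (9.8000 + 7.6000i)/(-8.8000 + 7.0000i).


Multiply by conjugate: (9.8000 + 7.6000i)(-8.8000 - 7.0000i) / ((-8.8)^2 + 7^2)
Numerator real = 9.8*(-8.8) + 7.6*7 = -33.04
Numerator imag = 7.6*(-8.8) - 9.8*7 = -135.48
Denominator = 126.44
Re(z) = -33.04/126.44 = -0.2613
Im(z) = -135.48/126.44 = -1.0715

Re(z) = -0.2613, Im(z) = -1.0715


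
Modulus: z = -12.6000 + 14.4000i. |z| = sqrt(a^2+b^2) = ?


|z| = sqrt((-12.6)^2 + 14.4^2) = sqrt(158.76 + 207.36) = sqrt(366.12) = 19.1343

|z| = 19.1343


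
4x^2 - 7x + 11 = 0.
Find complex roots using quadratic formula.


disc = (-7)^2 - 4*4*11 = 49 - 176 = -127
sqrt(|disc|) = sqrt(127) = 11.2694
Real part = 7/(2*4) = 0.8750
Imag part = 11.2694/(2*4) = 1.4087

0.8750 ± 1.4087i


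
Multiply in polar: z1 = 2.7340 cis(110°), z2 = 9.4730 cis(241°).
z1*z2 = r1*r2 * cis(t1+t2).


r = 2.7340 * 9.4730 = 25.8992
theta = 110° + 241° = 351° = 351° (mod 360)

25.8992 cis(351°)


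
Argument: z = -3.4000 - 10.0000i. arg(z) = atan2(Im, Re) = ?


Re = -3.4, Im = -10
arg = atan2(-10, -3.4) = -108.7780 degrees

arg(z) = -108.7780 degrees


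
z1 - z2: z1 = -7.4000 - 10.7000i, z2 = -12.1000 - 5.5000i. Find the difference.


Real: -7.4 + 12.1 = 4.7
Imag: -10.7 + 5.5 = -5.2

4.7000 - 5.2000i


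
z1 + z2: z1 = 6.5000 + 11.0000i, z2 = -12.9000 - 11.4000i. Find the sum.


Real: 6.5 - 12.9 = -6.4
Imag: 11 - 11.4 = -0.4

-6.4000 - 0.4000i


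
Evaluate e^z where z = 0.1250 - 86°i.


e^0.1250 = 1.1331
cos(-86°) = 0.06976
sin(-86°) = -0.9976
Real = 1.1331*0.06976 = 0.0790
Imag = 1.1331*(-0.9976) = -1.1304

0.0790 - 1.1304i


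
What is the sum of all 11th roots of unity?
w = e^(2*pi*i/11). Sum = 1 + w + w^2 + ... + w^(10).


The sum of all 11th roots of unity is 0.
Geometric series: (1 - w^11)/(1 - w) = (1-1)/(1-w) = 0 since w^11 = 1, w ≠ 1.
Alternatively: coefficient of z^10 in z^11 - 1 is 0.

0


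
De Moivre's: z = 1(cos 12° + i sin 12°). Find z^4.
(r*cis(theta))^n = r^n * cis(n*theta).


r^4 = 1^4 = 1
n*theta = 4*12° = 48° = 48° (mod 360)
a = 1*cos(48°) = 0.6691
b = 1*sin(48°) = 0.7431

1 cis(48°) = 0.6691 + 0.7431i


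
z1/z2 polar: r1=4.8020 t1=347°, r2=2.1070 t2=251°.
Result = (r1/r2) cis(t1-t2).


r = 4.8020 / 2.1070 = 2.2791
theta = 347° - 251° = 96° = 96° (mod 360)

2.2791 cis(96°)


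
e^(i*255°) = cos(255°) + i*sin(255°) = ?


cos(255°) = -0.2588
sin(255°) = -0.9659

e^(i*255°) = -0.2588 - 0.9659i


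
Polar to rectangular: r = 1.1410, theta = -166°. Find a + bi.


a = 1.1410*cos(-166°) = 1.1410*(-0.9703) = -1.1071
b = 1.1410*sin(-166°) = 1.1410*(-0.2419) = -0.2760

-1.1071 - 0.2760i


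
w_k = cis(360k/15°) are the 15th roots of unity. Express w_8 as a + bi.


Angle = 360*8/15 = 192°
a = cos(192°) = -0.9781
b = sin(192°) = -0.2079

-0.9781 - 0.2079i


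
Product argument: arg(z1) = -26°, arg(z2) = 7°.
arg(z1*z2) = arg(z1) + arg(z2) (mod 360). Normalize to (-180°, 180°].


arg(z1*z2) = -26° + 7° = -19°
Normalized to (-180°, 180°]: -19°

-19°


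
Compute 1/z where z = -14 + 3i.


|z|^2 = 196+9 = 205
1/z = (-14 - 3i)/205

1/z = -0.0683 - 0.0146i


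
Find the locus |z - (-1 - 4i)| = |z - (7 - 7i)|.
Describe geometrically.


Equal distances means the locus is the perpendicular bisector of z1 and z2.
Midpoint = ((-1+7)/2, (-4+(-7))/2) = (3.0000, -5.5000)

Perpendicular bisector through (3.0000, -5.5000)


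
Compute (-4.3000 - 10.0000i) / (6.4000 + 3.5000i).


Conjugate of z2 = 6.4000 - 3.5000i
Numerator: (-4.3000 - 10.0000i)(6.4000 - 3.5000i) = -62.5200 - 48.9500i
Denominator: 6.4^2 + 3.5^2 = 53.21
Result = (-62.5200 - 48.9500i)/53.21

-1.1750 - 0.9199i


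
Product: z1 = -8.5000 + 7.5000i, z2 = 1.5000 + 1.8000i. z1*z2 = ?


Real = -8.5*1.5 - 7.5*1.8 = -12.75 - 13.5 = -26.25
Imag = -8.5*1.8 + 1.5*7.5 = -15.3 + 11.25 = -4.05

-26.2500 - 4.0500i


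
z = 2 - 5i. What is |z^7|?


|z| = sqrt(4+25) = sqrt(29) = 5.3852
|z^7| = |z|^7 = (sqrt(29))^7 = 29^3 * sqrt(29) = 24389*sqrt(29)

|z^7| = 24389*sqrt(29) ≈ 131338.7845


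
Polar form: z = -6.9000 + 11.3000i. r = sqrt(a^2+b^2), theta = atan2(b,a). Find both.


r = sqrt(47.61+127.69) = sqrt(175.3) = 13.2401
theta = atan2(11.3, -6.9) = 121.4091 degrees

r = 13.2401, theta = 121.4091 degrees


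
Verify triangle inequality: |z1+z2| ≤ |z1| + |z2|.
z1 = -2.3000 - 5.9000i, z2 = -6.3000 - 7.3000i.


|z1| = sqrt((-2.3)^2 + (-5.9)^2) = sqrt(40.1) = 6.3325
|z2| = sqrt((-6.3)^2 + (-7.3)^2) = sqrt(92.98) = 9.6426
z1+z2 = -8.6000 - 13.2000i
|z1+z2| = sqrt(248.2) = 15.7544
|z1|+|z2| = 6.3325 + 9.6426 = 15.9751

|z1+z2| = 15.7544 ≤ |z1|+|z2| = 15.9751 (verified)


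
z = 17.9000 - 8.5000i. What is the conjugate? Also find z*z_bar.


z_bar = 17.9000 + 8.5000i
z*z_bar = 17.9^2 + (-8.5)^2 = 320.41 + 72.25 = 392.66

z_bar = 17.9000 + 8.5000i, z*z_bar = 392.66


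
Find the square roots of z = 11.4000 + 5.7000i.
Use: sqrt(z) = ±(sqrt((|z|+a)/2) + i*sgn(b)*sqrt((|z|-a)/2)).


|z| = sqrt(129.96+32.49) = 12.7456
sqrt((|z|+a)/2) = sqrt((12.7456+11.4)/2) = sqrt(12.0728) = 3.4746
sqrt((|z|-a)/2) = sqrt((12.7456-11.4)/2) = sqrt(0.6728) = 0.8202

±(3.4746 + 0.8202i) i.e. 3.4746 + 0.8202i and -3.4746 - 0.8202i


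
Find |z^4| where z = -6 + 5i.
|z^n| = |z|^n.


|z| = sqrt(36+25) = sqrt(61) = 7.8102
|z^4| = |z|^4 = (sqrt(61))^4 = 61^2 = 3721

|z^4| = 3721


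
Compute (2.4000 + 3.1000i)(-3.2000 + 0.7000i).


Real = 2.4*(-3.2) - 3.1*0.7 = -7.68 - 2.17 = -9.85
Imag = 2.4*0.7 - (3.2)*3.1 = 1.68 - (9.92) = -8.24

-9.8500 - 8.2400i


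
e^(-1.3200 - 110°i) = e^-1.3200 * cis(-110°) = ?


e^-1.3200 = 0.2671
cos(-110°) = -0.34202
sin(-110°) = -0.9397
Real = 0.2671*(-0.34202) = -0.0914
Imag = 0.2671*(-0.9397) = -0.2510

-0.0914 - 0.2510i


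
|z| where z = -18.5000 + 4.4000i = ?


|z| = sqrt((-18.5)^2 + 4.4^2) = sqrt(342.25 + 19.36) = sqrt(361.61) = 19.0160

|z| = 19.0160


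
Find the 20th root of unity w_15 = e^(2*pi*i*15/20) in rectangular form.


Angle = 360*15/20 = 270°
a = cos(270°) = 0
b = sin(270°) = -1.0000

0 - 1.0000i


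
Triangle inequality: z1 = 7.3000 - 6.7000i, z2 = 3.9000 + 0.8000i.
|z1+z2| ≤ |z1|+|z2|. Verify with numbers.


|z1| = sqrt(7.3^2 + (-6.7)^2) = sqrt(98.18) = 9.9086
|z2| = sqrt(3.9^2 + 0.8^2) = sqrt(15.85) = 3.9812
z1+z2 = 11.2000 - 5.9000i
|z1+z2| = sqrt(160.25) = 12.6590
|z1|+|z2| = 9.9086 + 3.9812 = 13.8898

|z1+z2| = 12.6590 ≤ |z1|+|z2| = 13.8898 (verified)


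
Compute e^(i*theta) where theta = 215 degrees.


cos(215°) = -0.8192
sin(215°) = -0.5736

e^(i*215°) = -0.8192 - 0.5736i
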